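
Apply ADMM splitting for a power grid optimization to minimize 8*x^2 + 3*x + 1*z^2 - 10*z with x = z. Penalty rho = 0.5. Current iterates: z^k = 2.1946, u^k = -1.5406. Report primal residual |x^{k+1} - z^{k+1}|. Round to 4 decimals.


ADMM iteration with rho = 0.5, z^k = 2.1946, u^k = -1.5406
Step 1: x-update.
Minimize 8*x^2 + 3*x + (0.5/2)*(x - 2.1946 - 1.5406)^2
FOC: (2*8 + 0.5)*x = -3 + 0.5*(2.1946 + 1.5406)
x^{k+1} = -0.0686
Step 2: z-update.
Minimize 1*z^2 - 10*z + (0.5/2)*(-0.0686 - z - 1.5406)^2
FOC: (2*1 + 0.5)*z = 10 + 0.5*(-0.0686 - 1.5406)
z^{k+1} = 3.6782
Step 3: u-update.
u^{k+1} = -1.5406 - 0.0686 - 3.6782 = -5.2874
Step 4: Primal residual = |-0.0686 - 3.6782| = 3.7468


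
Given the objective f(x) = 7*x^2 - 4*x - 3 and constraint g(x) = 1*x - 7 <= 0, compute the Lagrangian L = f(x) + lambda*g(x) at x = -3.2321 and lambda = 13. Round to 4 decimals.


Step 1: Evaluate f(x).
f(-3.2321) = 7*(-3.2321)^2 - 4*(-3.2321) - 3 = 83.0537
Step 2: Evaluate g(x).
g(-3.2321) = 1*-3.2321 - 7 = -10.2321
Step 3: Compute Lagrangian.
L = 83.0537 + 13*-10.2321 = -49.9636


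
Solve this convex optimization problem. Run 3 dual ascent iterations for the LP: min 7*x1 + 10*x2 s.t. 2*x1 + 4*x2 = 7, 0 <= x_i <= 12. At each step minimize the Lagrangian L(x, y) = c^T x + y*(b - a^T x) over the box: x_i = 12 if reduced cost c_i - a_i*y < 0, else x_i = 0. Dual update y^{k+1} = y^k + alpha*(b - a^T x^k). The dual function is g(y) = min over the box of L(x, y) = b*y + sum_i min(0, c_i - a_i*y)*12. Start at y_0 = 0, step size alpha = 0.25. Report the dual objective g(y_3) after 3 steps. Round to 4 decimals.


Dual ascent for LP: min 7*x1 + 10*x2, 2*x1 + 4*x2 = 7, 0 <= x_i <= 12
Step 1: y^k = 0.0, reduced costs: (7.0, 10.0)
  x^k = (0.0, 0.0), subgradient = b - a^T x = 7.0
  y^{k+1} = 0.0 + 0.25*7.0 = 1.75
Step 2: y^k = 1.75, reduced costs: (3.5, 3.0)
  x^k = (0.0, 0.0), subgradient = b - a^T x = 7.0
  y^{k+1} = 1.75 + 0.25*7.0 = 3.5
Step 3: y^k = 3.5, reduced costs: (0.0, -4.0)
  x^k = (0.0, 12.0), subgradient = b - a^T x = -41.0
  y^{k+1} = 3.5 + 0.25*-41.0 = -6.75
Dual objective at y_3 = -6.75: reduced costs (20.5, 37.0), box minimizer x = (0.0, 0.0)
g(y_3) = b*y + (c1 - a1*y)*x1 + (c2 - a2*y)*x2 = 7*(-6.75) + 20.5*0.0 + 37.0*0.0 = -47.25 + 0.0 + 0.0 = -47.25


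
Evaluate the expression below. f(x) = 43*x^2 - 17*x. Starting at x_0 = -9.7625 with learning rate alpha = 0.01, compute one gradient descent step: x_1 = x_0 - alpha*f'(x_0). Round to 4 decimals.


We compute the gradient at x_0 and apply the update.
f'(x) = 86*x - 17
f'(-9.7625) = 86*-9.7625 - 17 = -856.575
x_1 = -9.7625 - 0.01*-856.575 = -1.1968


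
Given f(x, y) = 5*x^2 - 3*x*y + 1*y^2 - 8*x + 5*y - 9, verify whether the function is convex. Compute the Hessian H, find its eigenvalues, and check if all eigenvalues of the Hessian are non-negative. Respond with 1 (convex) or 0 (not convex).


The Hessian of f(x,y) = 5*x^2 - 3*x*y + 1*y^2 - 8*x + 5*y - 9 is:
H = [[10, -3], [-3, 2]]
Trace = 10 + 2 = 12
Determinant = 10*2 - (-3)^2 = 11
Discriminant = (12)^2 - 4*11 = 100.0
Eigenvalues: lambda_1 = 1.0, lambda_2 = 11.0
The function is convex.

1


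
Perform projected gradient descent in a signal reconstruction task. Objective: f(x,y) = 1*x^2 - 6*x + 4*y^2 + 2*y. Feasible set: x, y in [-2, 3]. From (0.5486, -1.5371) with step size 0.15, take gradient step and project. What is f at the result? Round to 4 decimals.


Step 1: Compute gradient at (0.5486, -1.5371).
grad_x = 2*1*0.5486 - 6 = -4.9028
grad_y = 2*4*-1.5371 + 2 = -10.2968
Step 2: Gradient step.
x_raw = 0.5486 - 0.15*-4.9028 = 1.284
y_raw = -1.5371 - 0.15*-10.2968 = 0.0074
Step 3: Project onto [-2, 3].
x_proj = clip(1.284) = 1.284
y_proj = clip(0.0074) = 0.0074
Step 4: Evaluate f.
f(1.284, 0.0074) = -6.0404


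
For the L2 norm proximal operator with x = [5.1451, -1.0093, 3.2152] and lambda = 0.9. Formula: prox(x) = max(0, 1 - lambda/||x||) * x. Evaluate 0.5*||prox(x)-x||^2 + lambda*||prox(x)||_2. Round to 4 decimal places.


Step 1: Compute ||x||.
||x|| = 6.1505
Step 2: Compute scaling factor.
scale = max(0, 1 - 0.9/6.1505) = 0.8537
Step 3: prox(x) = [4.3922, -0.8616, 2.7447]
||prox(x)|| = 5.2505
Step 4: Proximal objective.
0.5*||prox-x||^2 = 0.405
lambda*||prox|| = 4.7255
Total = 5.1304


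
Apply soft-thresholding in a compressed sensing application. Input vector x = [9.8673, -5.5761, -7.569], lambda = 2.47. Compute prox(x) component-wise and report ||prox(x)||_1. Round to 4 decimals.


Soft-thresholding with lambda = 2.47:
prox(9.8673) = sign(9.8673)*max(|9.8673| - 2.47, 0) = 7.3973
prox(-5.5761) = sign(-5.5761)*max(|-5.5761| - 2.47, 0) = -3.1061
prox(-7.569) = sign(-7.569)*max(|-7.569| - 2.47, 0) = -5.099
prox(x) = [7.3973, -3.1061, -5.099]
||prox(x)||_1 = 7.3973 + 3.1061 + 5.099 = 15.6024


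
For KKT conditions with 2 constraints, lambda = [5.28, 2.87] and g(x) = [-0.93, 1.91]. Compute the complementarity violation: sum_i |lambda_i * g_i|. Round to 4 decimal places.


KKT complementary slackness check:
lambda_1 * g_1 = 5.28 * -0.93 = -4.9104
lambda_2 * g_2 = 2.87 * 1.91 = 5.4817
Total violation = 4.9104 + 5.4817 = 10.3921


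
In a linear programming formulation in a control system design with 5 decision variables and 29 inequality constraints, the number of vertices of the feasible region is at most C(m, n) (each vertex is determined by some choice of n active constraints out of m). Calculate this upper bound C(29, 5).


Each vertex corresponds to some choice of n active constraints out of m, so the number of vertices is at most C(m, n) = m! / (n!(m-n)!).
m = 29, n = 5
Numerator: 29 * 28 * 27 * 26 * 25
Denominator: 5! = 120
C(29, 5) = 118755


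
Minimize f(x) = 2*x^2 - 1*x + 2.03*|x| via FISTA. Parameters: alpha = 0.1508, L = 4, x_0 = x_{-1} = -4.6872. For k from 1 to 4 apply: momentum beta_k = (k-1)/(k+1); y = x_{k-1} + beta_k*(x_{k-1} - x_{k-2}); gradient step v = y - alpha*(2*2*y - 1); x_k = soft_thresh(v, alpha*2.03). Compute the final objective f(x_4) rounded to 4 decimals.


FISTA on f(x) = 2*x^2 - 1*x + 2.03*|x|
L = 4, alpha = 0.1508
Iteration 1: beta = 0.0, y = -4.6872 + 0.0*(-4.6872 + 4.6872) = -4.6872
  grad(y) = -19.7488, v = y - alpha*grad = -1.7091
  prox(v) = soft_thresh(-1.7091, 0.3061) = -1.403
Iteration 2: beta = 0.3333, y = -1.403 + 0.3333*(-1.403 + 4.6872) = -0.3082
  grad(y) = -2.2328, v = y - alpha*grad = 0.0285
  prox(v) = soft_thresh(0.0285, 0.3061) = 0.0
Iteration 3: beta = 0.5, y = 0.0 + 0.5*(0.0 + 1.403) = 0.7015
  grad(y) = 1.8059, v = y - alpha*grad = 0.4291
  prox(v) = soft_thresh(0.4291, 0.3061) = 0.123
Iteration 4: beta = 0.6, y = 0.123 + 0.6*(0.123 - 0.0) = 0.1968
  grad(y) = -0.2127, v = y - alpha*grad = 0.2289
  prox(v) = soft_thresh(0.2289, 0.3061) = 0.0
f(x_4) = 2*0.0^2 - 1*0.0 + 2.03*|0.0| = 0.0


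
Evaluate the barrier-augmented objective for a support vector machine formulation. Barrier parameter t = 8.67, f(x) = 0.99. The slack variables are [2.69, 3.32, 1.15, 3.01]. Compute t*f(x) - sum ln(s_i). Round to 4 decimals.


Step 1: Compute log-barrier.
ln values: [0.9895, 1.2, 0.1398, 1.1019]
phi = -(0.9895 + 1.2 + 0.1398 + 1.1019) = -3.4312
Step 2: Compute augmented objective.
t*f(x) = 8.67*0.99 = 8.5833
Total = 8.5833 - 3.4312 = 5.1521


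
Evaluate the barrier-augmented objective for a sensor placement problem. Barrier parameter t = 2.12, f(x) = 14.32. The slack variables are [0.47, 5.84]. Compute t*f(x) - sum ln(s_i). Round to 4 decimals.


Step 1: Compute log-barrier.
ln values: [-0.755, 1.7647]
phi = -(-0.755 + 1.7647) = -1.0097
Step 2: Compute augmented objective.
t*f(x) = 2.12*14.32 = 30.3584
Total = 30.3584 - 1.0097 = 29.3487


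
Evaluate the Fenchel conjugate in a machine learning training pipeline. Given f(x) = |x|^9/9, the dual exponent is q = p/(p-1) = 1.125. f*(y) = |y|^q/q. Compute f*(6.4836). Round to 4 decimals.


The conjugate exponent q satisfies 1/p + 1/q = 1.
p = 9, so q = 9/(9 - 1) = 1.125
|y|^q = 6.4836^1.125 = 8.1902
f*(6.4836) = 8.1902 / 1.125 = 7.2802


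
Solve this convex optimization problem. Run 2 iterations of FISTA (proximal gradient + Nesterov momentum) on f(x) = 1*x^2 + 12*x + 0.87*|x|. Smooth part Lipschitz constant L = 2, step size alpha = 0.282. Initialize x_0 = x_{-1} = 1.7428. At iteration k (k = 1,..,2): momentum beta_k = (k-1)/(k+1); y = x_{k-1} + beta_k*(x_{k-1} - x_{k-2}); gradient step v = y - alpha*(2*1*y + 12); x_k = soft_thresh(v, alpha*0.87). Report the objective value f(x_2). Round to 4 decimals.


FISTA on f(x) = 1*x^2 + 12*x + 0.87*|x|
L = 2, alpha = 0.282
Iteration 1: beta = 0.0, y = 1.7428 + 0.0*(1.7428 - 1.7428) = 1.7428
  grad(y) = 15.4856, v = y - alpha*grad = -2.6241
  prox(v) = soft_thresh(-2.6241, 0.2453) = -2.3788
Iteration 2: beta = 0.3333, y = -2.3788 + 0.3333*(-2.3788 - 1.7428) = -3.7527
  grad(y) = 4.4947, v = y - alpha*grad = -5.0202
  prox(v) = soft_thresh(-5.0202, 0.2453) = -4.7748
f(x_2) = 1*(-4.7748)^2 + 12*(-4.7748) + 0.87*|-4.7748| = -30.3448


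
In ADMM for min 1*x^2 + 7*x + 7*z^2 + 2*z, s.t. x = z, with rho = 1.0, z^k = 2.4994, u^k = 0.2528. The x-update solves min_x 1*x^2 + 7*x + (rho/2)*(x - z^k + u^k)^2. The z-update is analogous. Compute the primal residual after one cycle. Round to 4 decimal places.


ADMM iteration with rho = 1.0, z^k = 2.4994, u^k = 0.2528
Step 1: x-update.
Minimize 1*x^2 + 7*x + (1.0/2)*(x - 2.4994 + 0.2528)^2
FOC: (2*1 + 1.0)*x = -7 + 1.0*(2.4994 - 0.2528)
x^{k+1} = -1.5845
Step 2: z-update.
Minimize 7*z^2 + 2*z + (1.0/2)*(-1.5845 - z + 0.2528)^2
FOC: (2*7 + 1.0)*z = -2 + 1.0*(-1.5845 + 0.2528)
z^{k+1} = -0.2221
Step 3: u-update.
u^{k+1} = 0.2528 - 1.5845 + 0.2221 = -1.1096
Step 4: Primal residual = |-1.5845 + 0.2221| = 1.3624


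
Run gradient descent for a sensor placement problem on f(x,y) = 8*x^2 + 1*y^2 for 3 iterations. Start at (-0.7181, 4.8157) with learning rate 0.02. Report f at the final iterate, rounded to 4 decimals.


Gradient descent on f(x,y) = 8*x^2 + 1*y^2.
Starting point: (-0.7181, 4.8157), alpha = 0.02
Step 1: grad_x = 2*8*-0.7181 = -11.4896, grad_y = 2*1*4.8157 = 9.6314
  x_1 = -0.7181 - 0.02*-11.4896 = -0.4883
  y_1 = 4.8157 - 0.02*9.6314 = 4.6231
Step 2: grad_x = 2*8*-0.4883 = -7.8129, grad_y = 2*1*4.6231 = 9.2461
  x_2 = -0.4883 - 0.02*-7.8129 = -0.332
  y_2 = 4.6231 - 0.02*9.2461 = 4.4381
Step 3: grad_x = 2*8*-0.332 = -5.3128, grad_y = 2*1*4.4381 = 8.8763
  x_3 = -0.332 - 0.02*-5.3128 = -0.2258
  y_3 = 4.4381 - 0.02*8.8763 = 4.2606
f(-0.2258, 4.2606) = 8*(-0.2258)^2 + 1*4.2606^2 = 18.5608


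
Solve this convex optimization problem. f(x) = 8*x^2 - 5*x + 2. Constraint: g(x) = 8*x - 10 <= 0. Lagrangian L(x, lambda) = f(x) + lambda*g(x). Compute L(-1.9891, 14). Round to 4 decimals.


Step 1: Evaluate f(x).
f(-1.9891) = 8*(-1.9891)^2 - 5*(-1.9891) + 2 = 43.5977
Step 2: Evaluate g(x).
g(-1.9891) = 8*-1.9891 - 10 = -25.9128
Step 3: Compute Lagrangian.
L = 43.5977 + 14*-25.9128 = -319.1815


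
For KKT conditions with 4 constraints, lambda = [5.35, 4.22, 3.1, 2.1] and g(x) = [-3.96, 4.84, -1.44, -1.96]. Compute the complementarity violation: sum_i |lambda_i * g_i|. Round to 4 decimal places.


KKT complementary slackness check:
lambda_1 * g_1 = 5.35 * -3.96 = -21.186
lambda_2 * g_2 = 4.22 * 4.84 = 20.4248
lambda_3 * g_3 = 3.1 * -1.44 = -4.464
lambda_4 * g_4 = 2.1 * -1.96 = -4.116
Total violation = 21.186 + 20.4248 + 4.464 + 4.116 = 50.1908


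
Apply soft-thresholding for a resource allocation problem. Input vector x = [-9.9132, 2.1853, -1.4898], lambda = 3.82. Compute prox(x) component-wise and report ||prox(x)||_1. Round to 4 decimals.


Soft-thresholding with lambda = 3.82:
prox(-9.9132) = sign(-9.9132)*max(|-9.9132| - 3.82, 0) = -6.0932
prox(2.1853) = sign(2.1853)*max(|2.1853| - 3.82, 0) = 0.0
prox(-1.4898) = sign(-1.4898)*max(|-1.4898| - 3.82, 0) = 0.0
prox(x) = [-6.0932, 0.0, 0.0]
||prox(x)||_1 = 6.0932 + 0.0 + 0.0 = 6.0932


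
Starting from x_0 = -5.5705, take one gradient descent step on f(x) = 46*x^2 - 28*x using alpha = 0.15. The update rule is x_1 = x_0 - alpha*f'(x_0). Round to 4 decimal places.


We compute the gradient at x_0 and apply the update.
f'(x) = 92*x - 28
f'(-5.5705) = 92*-5.5705 - 28 = -540.486
x_1 = -5.5705 - 0.15*-540.486 = 75.5024


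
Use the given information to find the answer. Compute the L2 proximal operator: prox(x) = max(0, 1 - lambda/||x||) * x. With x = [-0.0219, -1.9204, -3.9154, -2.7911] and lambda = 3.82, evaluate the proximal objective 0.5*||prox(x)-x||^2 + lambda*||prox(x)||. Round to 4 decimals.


Step 1: Compute ||x||.
||x|| = 5.1777
Step 2: Compute scaling factor.
scale = max(0, 1 - 3.82/5.1777) = 0.2622
Step 3: prox(x) = [-0.0057, -0.5036, -1.0267, -0.7319]
||prox(x)|| = 1.3577
Step 4: Proximal objective.
0.5*||prox-x||^2 = 7.2962
lambda*||prox|| = 5.1864
Total = 12.4828


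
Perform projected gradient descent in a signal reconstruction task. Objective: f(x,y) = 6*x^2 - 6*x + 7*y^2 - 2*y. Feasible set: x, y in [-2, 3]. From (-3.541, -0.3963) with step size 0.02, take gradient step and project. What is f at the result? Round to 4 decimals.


Step 1: Compute gradient at (-3.541, -0.3963).
grad_x = 2*6*-3.541 - 6 = -48.492
grad_y = 2*7*-0.3963 - 2 = -7.5482
Step 2: Gradient step.
x_raw = -3.541 - 0.02*-48.492 = -2.5712
y_raw = -0.3963 - 0.02*-7.5482 = -0.2453
Step 3: Project onto [-2, 3].
x_proj = clip(-2.5712) = -2.0
y_proj = clip(-0.2453) = -0.2453
Step 4: Evaluate f.
f(-2.0, -0.2453) = 36.912


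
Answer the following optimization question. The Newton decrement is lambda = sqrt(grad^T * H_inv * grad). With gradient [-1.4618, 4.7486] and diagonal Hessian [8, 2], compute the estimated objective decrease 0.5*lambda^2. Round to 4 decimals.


Step 1: H is diagonal, so H^(-1) * g = [-0.1827, 2.3743].
Step 2: g^T H^(-1) g = sum_i g_i^2 / H_ii
  = (-1.4618)^2/8 + (4.7486)^2/2
  = 0.2671 + 11.2746 = 11.5417
Step 3: Objective decrease = 0.5 * g^T H^(-1) g = 5.7709


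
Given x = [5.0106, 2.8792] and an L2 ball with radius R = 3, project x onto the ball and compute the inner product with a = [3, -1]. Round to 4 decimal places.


Step 1: Compute ||x|| (intermediates to 6 decimals).
||x|| = sqrt(5.0106^2 + 2.8792^2) = 5.778919
Step 2: Project.
Since ||x|| > R, scale = R/||x|| = 3/5.778919 = 0.519128, proj(x) = scale * x
proj(x) = [2.601143, 1.494673]
Step 3: Dot product.
a^T * proj(x) = 3*2.601143 - 1*1.494673 = 6.3088


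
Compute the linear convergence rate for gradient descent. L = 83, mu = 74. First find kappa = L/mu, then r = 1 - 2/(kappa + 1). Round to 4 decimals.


Step 1: Compute the condition number.
kappa = L/mu = 83/74 = 1.1216
Step 2: Compute the convergence rate.
r = 1 - 2/(kappa + 1) = 1 - 2*mu/(L + mu) = (L - mu)/(L + mu) = 9/157 = 0.0573


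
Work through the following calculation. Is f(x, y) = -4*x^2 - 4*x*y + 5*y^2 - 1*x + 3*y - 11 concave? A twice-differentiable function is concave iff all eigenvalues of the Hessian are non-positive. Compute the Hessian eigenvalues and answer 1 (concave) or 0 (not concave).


The Hessian of f(x,y) = -4*x^2 - 4*x*y + 5*y^2 - 1*x + 3*y - 11 is:
H = [[-8, -4], [-4, 10]]
Trace = -8 + 10 = 2
Determinant = -8*10 - (-4)^2 = -96
Discriminant = (2)^2 - 4*-96 = 388.0
Eigenvalues: lambda_1 = -8.8489, lambda_2 = 10.8489
The function is not concave.

0


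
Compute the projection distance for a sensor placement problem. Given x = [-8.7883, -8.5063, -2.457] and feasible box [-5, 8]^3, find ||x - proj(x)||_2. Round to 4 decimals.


Project each component onto [-5, 8].
clip(-8.7883) = -5.0, clip(-8.5063) = -5.0, clip(-2.457) = -2.457
Projection = [-5.0, -5.0, -2.457]
Squared diffs: [14.3512, 12.2941, 0.0]
Distance = sqrt(26.6453) = 5.1619


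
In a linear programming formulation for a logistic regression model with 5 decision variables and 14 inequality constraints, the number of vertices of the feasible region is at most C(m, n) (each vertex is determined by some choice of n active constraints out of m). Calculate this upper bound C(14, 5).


Each vertex corresponds to some choice of n active constraints out of m, so the number of vertices is at most C(m, n) = m! / (n!(m-n)!).
m = 14, n = 5
Numerator: 14 * 13 * 12 * 11 * 10
Denominator: 5! = 120
C(14, 5) = 2002


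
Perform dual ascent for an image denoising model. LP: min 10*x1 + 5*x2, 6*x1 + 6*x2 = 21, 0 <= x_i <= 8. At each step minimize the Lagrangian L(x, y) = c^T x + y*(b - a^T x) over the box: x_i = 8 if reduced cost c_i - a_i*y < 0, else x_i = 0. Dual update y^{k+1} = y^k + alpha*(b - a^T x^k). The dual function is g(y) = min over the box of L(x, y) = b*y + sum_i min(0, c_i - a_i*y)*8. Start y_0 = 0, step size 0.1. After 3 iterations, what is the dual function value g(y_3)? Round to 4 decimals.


Dual ascent for LP: min 10*x1 + 5*x2, 6*x1 + 6*x2 = 21, 0 <= x_i <= 8
Step 1: y^k = 0.0, reduced costs: (10.0, 5.0)
  x^k = (0.0, 0.0), subgradient = b - a^T x = 21.0
  y^{k+1} = 0.0 + 0.1*21.0 = 2.1
Step 2: y^k = 2.1, reduced costs: (-2.6, -7.6)
  x^k = (8.0, 8.0), subgradient = b - a^T x = -75.0
  y^{k+1} = 2.1 + 0.1*-75.0 = -5.4
Step 3: y^k = -5.4, reduced costs: (42.4, 37.4)
  x^k = (0.0, 0.0), subgradient = b - a^T x = 21.0
  y^{k+1} = -5.4 + 0.1*21.0 = -3.3
Dual objective at y_3 = -3.3: reduced costs (29.8, 24.8), box minimizer x = (0.0, 0.0)
g(y_3) = b*y + (c1 - a1*y)*x1 + (c2 - a2*y)*x2 = 21*(-3.3) + 29.8*0.0 + 24.8*0.0 = -69.3 + 0.0 + 0.0 = -69.3


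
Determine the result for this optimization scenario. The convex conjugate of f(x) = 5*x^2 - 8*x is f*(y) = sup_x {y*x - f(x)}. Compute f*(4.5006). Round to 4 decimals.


f*(y) = sup_x {y*x - a*x^2 - b*x} = sup_x {(y-b)*x - a*x^2}
FOC: (y - b) - 2a*x = 0 => x* = (y - b)/(2a)
x* = (4.5006 + 8)/(2*5) = 1.2501
f*(4.5006) = (y-b)^2/(4a) = (4.5006 + 8)^2/(4*5)
= 156.265/20 = 7.8133


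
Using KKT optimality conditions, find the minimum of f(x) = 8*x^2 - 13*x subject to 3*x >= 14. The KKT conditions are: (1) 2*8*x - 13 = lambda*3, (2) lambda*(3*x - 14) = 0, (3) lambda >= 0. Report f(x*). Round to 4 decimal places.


Step 1: Try lambda = 0 (constraint inactive).
x_unc = 13/(2*8) = 0.8125
Check: 3*0.8125 = 2.4375 < 14 -- violated!
Step 2: Constraint must be active: 3*x = 14
x* = 14/3 = 4.6667 (rounded; the exact value 14/3 is used below)
lambda = (2*8*(14/3) - 13)/3 = 20.5556
Step 3: Compute optimal value.
f(x*) = 8*(14/3)^2 - 13*(14/3) = 113.5556


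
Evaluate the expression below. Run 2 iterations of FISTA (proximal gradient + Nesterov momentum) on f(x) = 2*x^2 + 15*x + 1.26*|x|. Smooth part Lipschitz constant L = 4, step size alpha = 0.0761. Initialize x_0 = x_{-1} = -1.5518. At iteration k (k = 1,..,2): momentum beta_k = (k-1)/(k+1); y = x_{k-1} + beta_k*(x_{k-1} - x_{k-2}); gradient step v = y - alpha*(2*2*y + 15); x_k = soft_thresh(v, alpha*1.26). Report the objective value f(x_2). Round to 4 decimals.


FISTA on f(x) = 2*x^2 + 15*x + 1.26*|x|
L = 4, alpha = 0.0761
Iteration 1: beta = 0.0, y = -1.5518 + 0.0*(-1.5518 + 1.5518) = -1.5518
  grad(y) = 8.7928, v = y - alpha*grad = -2.2209
  prox(v) = soft_thresh(-2.2209, 0.0959) = -2.125
Iteration 2: beta = 0.3333, y = -2.125 + 0.3333*(-2.125 + 1.5518) = -2.3161
  grad(y) = 5.7355, v = y - alpha*grad = -2.7526
  prox(v) = soft_thresh(-2.7526, 0.0959) = -2.6567
f(x_2) = 2*(-2.6567)^2 + 15*(-2.6567) + 1.26*|-2.6567| = -22.387


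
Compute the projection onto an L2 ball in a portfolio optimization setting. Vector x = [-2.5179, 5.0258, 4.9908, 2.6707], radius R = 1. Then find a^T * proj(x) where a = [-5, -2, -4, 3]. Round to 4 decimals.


Step 1: Compute ||x|| (intermediates to 6 decimals).
||x|| = sqrt((-2.5179)^2 + 5.0258^2 + 4.9908^2 + 2.6707^2) = 7.977419
Step 2: Project.
Since ||x|| > R, scale = R/||x|| = 1/7.977419 = 0.125354, proj(x) = scale * x
proj(x) = [-0.315629, 0.630004, 0.625617, 0.334783]
Step 3: Dot product.
a^T * proj(x) = -5*(-0.315629) - 2*0.630004 - 4*0.625617 + 3*0.334783 = -1.18


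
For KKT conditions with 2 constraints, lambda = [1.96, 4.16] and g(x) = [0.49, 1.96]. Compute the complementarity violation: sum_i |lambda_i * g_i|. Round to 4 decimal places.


KKT complementary slackness check:
lambda_1 * g_1 = 1.96 * 0.49 = 0.9604
lambda_2 * g_2 = 4.16 * 1.96 = 8.1536
Total violation = 0.9604 + 8.1536 = 9.114


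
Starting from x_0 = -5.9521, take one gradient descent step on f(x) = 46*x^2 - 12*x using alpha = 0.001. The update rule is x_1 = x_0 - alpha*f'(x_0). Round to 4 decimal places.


We compute the gradient at x_0 and apply the update.
f'(x) = 92*x - 12
f'(-5.9521) = 92*-5.9521 - 12 = -559.5932
x_1 = -5.9521 - 0.001*-559.5932 = -5.3925


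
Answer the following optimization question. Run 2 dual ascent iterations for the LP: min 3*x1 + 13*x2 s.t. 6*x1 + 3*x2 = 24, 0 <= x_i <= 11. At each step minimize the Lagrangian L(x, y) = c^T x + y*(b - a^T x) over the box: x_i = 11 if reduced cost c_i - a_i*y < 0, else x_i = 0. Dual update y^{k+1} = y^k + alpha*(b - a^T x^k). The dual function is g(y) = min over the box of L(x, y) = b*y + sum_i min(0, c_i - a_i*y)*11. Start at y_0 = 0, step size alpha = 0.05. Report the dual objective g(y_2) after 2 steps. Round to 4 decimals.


Dual ascent for LP: min 3*x1 + 13*x2, 6*x1 + 3*x2 = 24, 0 <= x_i <= 11
Step 1: y^k = 0.0, reduced costs: (3.0, 13.0)
  x^k = (0.0, 0.0), subgradient = b - a^T x = 24.0
  y^{k+1} = 0.0 + 0.05*24.0 = 1.2
Step 2: y^k = 1.2, reduced costs: (-4.2, 9.4)
  x^k = (11.0, 0.0), subgradient = b - a^T x = -42.0
  y^{k+1} = 1.2 + 0.05*-42.0 = -0.9
Dual objective at y_2 = -0.9: reduced costs (8.4, 15.7), box minimizer x = (0.0, 0.0)
g(y_2) = b*y + (c1 - a1*y)*x1 + (c2 - a2*y)*x2 = 24*(-0.9) + 8.4*0.0 + 15.7*0.0 = -21.6 + 0.0 + 0.0 = -21.6


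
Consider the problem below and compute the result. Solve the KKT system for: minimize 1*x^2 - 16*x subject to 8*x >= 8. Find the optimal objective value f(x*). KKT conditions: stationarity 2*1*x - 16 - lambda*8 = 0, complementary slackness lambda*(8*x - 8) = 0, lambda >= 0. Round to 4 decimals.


Step 1: Try lambda = 0 (constraint inactive).
Stationarity: 2*1*x - 16 = 0
x* = 16/(2*1) = 8.0
Check constraint: 8*8.0 = 64.0 >= 8 -- satisfied.
Step 2: Compute optimal value.
f(x*) = 1*8.0^2 - 16*8.0 = -64.0


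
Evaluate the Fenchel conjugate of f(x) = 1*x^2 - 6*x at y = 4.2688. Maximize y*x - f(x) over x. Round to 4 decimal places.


f*(y) = sup_x {y*x - a*x^2 - b*x} = sup_x {(y-b)*x - a*x^2}
FOC: (y - b) - 2a*x = 0 => x* = (y - b)/(2a)
x* = (4.2688 + 6)/(2*1) = 5.1344
f*(4.2688) = (y-b)^2/(4a) = (4.2688 + 6)^2/(4*1)
= 105.4483/4 = 26.3621


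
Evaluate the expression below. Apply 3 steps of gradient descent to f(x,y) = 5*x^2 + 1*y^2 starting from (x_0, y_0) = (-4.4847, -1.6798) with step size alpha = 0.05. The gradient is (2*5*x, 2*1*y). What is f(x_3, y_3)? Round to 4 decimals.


Gradient descent on f(x,y) = 5*x^2 + 1*y^2.
Starting point: (-4.4847, -1.6798), alpha = 0.05
Step 1: grad_x = 2*5*-4.4847 = -44.847, grad_y = 2*1*-1.6798 = -3.3596
  x_1 = -4.4847 - 0.05*-44.847 = -2.2424
  y_1 = -1.6798 - 0.05*-3.3596 = -1.5118
Step 2: grad_x = 2*5*-2.2424 = -22.4235, grad_y = 2*1*-1.5118 = -3.0236
  x_2 = -2.2424 - 0.05*-22.4235 = -1.1212
  y_2 = -1.5118 - 0.05*-3.0236 = -1.3606
Step 3: grad_x = 2*5*-1.1212 = -11.2118, grad_y = 2*1*-1.3606 = -2.7213
  x_3 = -1.1212 - 0.05*-11.2118 = -0.5606
  y_3 = -1.3606 - 0.05*-2.7213 = -1.2246
f(-0.5606, -1.2246) = 5*(-0.5606)^2 + 1*(-1.2246)^2 = 3.0709


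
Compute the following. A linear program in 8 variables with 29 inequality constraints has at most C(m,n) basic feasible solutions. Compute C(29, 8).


Each vertex corresponds to some choice of n active constraints out of m, so the number of vertices is at most C(m, n) = m! / (n!(m-n)!).
m = 29, n = 8
Numerator: 29 * 28 * 27 * 26 * 25 * 24 * 23 * 22
Denominator: 8! = 40320
C(29, 8) = 4292145


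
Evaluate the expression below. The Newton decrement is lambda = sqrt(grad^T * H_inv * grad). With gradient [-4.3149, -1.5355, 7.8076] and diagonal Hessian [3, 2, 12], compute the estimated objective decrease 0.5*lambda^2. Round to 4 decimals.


Step 1: H is diagonal, so H^(-1) * g = [-1.4383, -0.7678, 0.6506].
Step 2: g^T H^(-1) g = sum_i g_i^2 / H_ii
  = (-4.3149)^2/3 + (-1.5355)^2/2 + (7.8076)^2/12
  = 6.2061 + 1.1789 + 5.0799 = 12.4649
Step 3: Objective decrease = 0.5 * g^T H^(-1) g = 6.2324


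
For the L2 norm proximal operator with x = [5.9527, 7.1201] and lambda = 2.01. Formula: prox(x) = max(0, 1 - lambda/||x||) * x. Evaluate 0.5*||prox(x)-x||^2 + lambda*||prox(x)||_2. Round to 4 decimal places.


Step 1: Compute ||x||.
||x|| = 9.2806
Step 2: Compute scaling factor.
scale = max(0, 1 - 2.01/9.2806) = 0.7834
Step 3: prox(x) = [4.6635, 5.578]
||prox(x)|| = 7.2706
Step 4: Proximal objective.
0.5*||prox-x||^2 = 2.0201
lambda*||prox|| = 14.6139
Total = 16.6341


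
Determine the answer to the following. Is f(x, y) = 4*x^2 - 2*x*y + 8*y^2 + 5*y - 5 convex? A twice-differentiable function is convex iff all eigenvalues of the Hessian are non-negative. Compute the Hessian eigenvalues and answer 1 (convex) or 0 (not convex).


The Hessian of f(x,y) = 4*x^2 - 2*x*y + 8*y^2 + 5*y - 5 is:
H = [[8, -2], [-2, 16]]
Trace = 8 + 16 = 24
Determinant = 8*16 - (-2)^2 = 124
Discriminant = (24)^2 - 4*124 = 80.0
Eigenvalues: lambda_1 = 7.5279, lambda_2 = 16.4721
The function is convex.

1


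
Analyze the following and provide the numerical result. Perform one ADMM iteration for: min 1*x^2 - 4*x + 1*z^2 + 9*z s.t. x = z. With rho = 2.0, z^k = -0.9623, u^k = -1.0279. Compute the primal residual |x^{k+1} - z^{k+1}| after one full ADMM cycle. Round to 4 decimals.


ADMM iteration with rho = 2.0, z^k = -0.9623, u^k = -1.0279
Step 1: x-update.
Minimize 1*x^2 - 4*x + (2.0/2)*(x + 0.9623 - 1.0279)^2
FOC: (2*1 + 2.0)*x = 4 + 2.0*(-0.9623 + 1.0279)
x^{k+1} = 1.0328
Step 2: z-update.
Minimize 1*z^2 + 9*z + (2.0/2)*(1.0328 - z - 1.0279)^2
FOC: (2*1 + 2.0)*z = -9 + 2.0*(1.0328 - 1.0279)
z^{k+1} = -2.2476
Step 3: u-update.
u^{k+1} = -1.0279 + 1.0328 + 2.2476 = 2.2525
Step 4: Primal residual = |1.0328 + 2.2476| = 3.2804


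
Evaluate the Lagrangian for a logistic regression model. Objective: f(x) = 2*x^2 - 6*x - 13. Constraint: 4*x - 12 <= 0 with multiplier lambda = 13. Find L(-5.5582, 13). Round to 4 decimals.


Step 1: Evaluate f(x).
f(-5.5582) = 2*(-5.5582)^2 - 6*(-5.5582) - 13 = 82.1364
Step 2: Evaluate g(x).
g(-5.5582) = 4*-5.5582 - 12 = -34.2328
Step 3: Compute Lagrangian.
L = 82.1364 + 13*-34.2328 = -362.89


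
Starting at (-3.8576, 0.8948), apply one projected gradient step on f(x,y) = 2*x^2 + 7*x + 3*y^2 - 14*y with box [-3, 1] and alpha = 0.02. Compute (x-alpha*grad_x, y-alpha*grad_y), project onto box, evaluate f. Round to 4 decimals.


Step 1: Compute gradient at (-3.8576, 0.8948).
grad_x = 2*2*-3.8576 + 7 = -8.4304
grad_y = 2*3*0.8948 - 14 = -8.6312
Step 2: Gradient step.
x_raw = -3.8576 - 0.02*-8.4304 = -3.689
y_raw = 0.8948 - 0.02*-8.6312 = 1.0674
Step 3: Project onto [-3, 1].
x_proj = clip(-3.689) = -3.0
y_proj = clip(1.0674) = 1.0
Step 4: Evaluate f.
f(-3.0, 1.0) = -14.0


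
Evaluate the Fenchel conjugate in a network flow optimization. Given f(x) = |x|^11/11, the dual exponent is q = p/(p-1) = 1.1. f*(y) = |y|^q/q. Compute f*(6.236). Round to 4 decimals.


The conjugate exponent q satisfies 1/p + 1/q = 1.
p = 11, so q = 11/(11 - 1) = 1.1
|y|^q = 6.236^1.1 = 7.4885
f*(6.236) = 7.4885 / 1.1 = 6.8078


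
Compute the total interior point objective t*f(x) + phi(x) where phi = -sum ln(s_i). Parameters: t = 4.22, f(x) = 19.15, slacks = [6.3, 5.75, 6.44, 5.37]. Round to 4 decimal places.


Step 1: Compute log-barrier.
ln values: [1.8405, 1.7492, 1.8625, 1.6808]
phi = -(1.8405 + 1.7492 + 1.8625 + 1.6808) = -7.1331
Step 2: Compute augmented objective.
t*f(x) = 4.22*19.15 = 80.813
Total = 80.813 - 7.1331 = 73.6799


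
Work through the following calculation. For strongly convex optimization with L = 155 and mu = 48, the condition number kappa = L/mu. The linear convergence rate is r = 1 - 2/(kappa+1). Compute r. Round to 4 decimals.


Step 1: Compute the condition number.
kappa = L/mu = 155/48 = 3.2292
Step 2: Compute the convergence rate.
r = 1 - 2/(kappa + 1) = 1 - 2*mu/(L + mu) = (L - mu)/(L + mu) = 107/203 = 0.5271


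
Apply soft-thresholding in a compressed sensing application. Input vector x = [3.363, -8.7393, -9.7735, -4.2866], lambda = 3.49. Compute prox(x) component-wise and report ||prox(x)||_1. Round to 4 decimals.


Soft-thresholding with lambda = 3.49:
prox(3.363) = sign(3.363)*max(|3.363| - 3.49, 0) = 0.0
prox(-8.7393) = sign(-8.7393)*max(|-8.7393| - 3.49, 0) = -5.2493
prox(-9.7735) = sign(-9.7735)*max(|-9.7735| - 3.49, 0) = -6.2835
prox(-4.2866) = sign(-4.2866)*max(|-4.2866| - 3.49, 0) = -0.7966
prox(x) = [0.0, -5.2493, -6.2835, -0.7966]
||prox(x)||_1 = 0.0 + 5.2493 + 6.2835 + 0.7966 = 12.3294


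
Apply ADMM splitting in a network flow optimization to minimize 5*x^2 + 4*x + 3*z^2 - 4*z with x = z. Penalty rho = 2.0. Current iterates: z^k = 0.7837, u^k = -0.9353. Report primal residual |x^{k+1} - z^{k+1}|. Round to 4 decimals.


ADMM iteration with rho = 2.0, z^k = 0.7837, u^k = -0.9353
Step 1: x-update.
Minimize 5*x^2 + 4*x + (2.0/2)*(x - 0.7837 - 0.9353)^2
FOC: (2*5 + 2.0)*x = -4 + 2.0*(0.7837 + 0.9353)
x^{k+1} = -0.0468
Step 2: z-update.
Minimize 3*z^2 - 4*z + (2.0/2)*(-0.0468 - z - 0.9353)^2
FOC: (2*3 + 2.0)*z = 4 + 2.0*(-0.0468 - 0.9353)
z^{k+1} = 0.2545
Step 3: u-update.
u^{k+1} = -0.9353 - 0.0468 - 0.2545 = -1.2366
Step 4: Primal residual = |-0.0468 - 0.2545| = 0.3013


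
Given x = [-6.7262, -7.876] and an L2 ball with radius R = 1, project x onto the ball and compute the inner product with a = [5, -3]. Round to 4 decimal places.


Step 1: Compute ||x|| (intermediates to 6 decimals).
||x|| = sqrt((-6.7262)^2 + (-7.876)^2) = 10.357275
Step 2: Project.
Since ||x|| > R, scale = R/||x|| = 1/10.357275 = 0.09655, proj(x) = scale * x
proj(x) = [-0.649415, -0.760428]
Step 3: Dot product.
a^T * proj(x) = 5*(-0.649415) - 3*(-0.760428) = -0.9658


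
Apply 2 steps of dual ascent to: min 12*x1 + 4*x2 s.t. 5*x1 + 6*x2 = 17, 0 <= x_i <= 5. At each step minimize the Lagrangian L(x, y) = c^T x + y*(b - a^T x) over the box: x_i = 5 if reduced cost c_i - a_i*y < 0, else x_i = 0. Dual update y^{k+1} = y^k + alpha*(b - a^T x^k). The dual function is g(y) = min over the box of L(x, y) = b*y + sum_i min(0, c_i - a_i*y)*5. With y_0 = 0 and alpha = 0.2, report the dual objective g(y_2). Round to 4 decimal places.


Dual ascent for LP: min 12*x1 + 4*x2, 5*x1 + 6*x2 = 17, 0 <= x_i <= 5
Step 1: y^k = 0.0, reduced costs: (12.0, 4.0)
  x^k = (0.0, 0.0), subgradient = b - a^T x = 17.0
  y^{k+1} = 0.0 + 0.2*17.0 = 3.4
Step 2: y^k = 3.4, reduced costs: (-5.0, -16.4)
  x^k = (5.0, 5.0), subgradient = b - a^T x = -38.0
  y^{k+1} = 3.4 + 0.2*-38.0 = -4.2
Dual objective at y_2 = -4.2: reduced costs (33.0, 29.2), box minimizer x = (0.0, 0.0)
g(y_2) = b*y + (c1 - a1*y)*x1 + (c2 - a2*y)*x2 = 17*(-4.2) + 33.0*0.0 + 29.2*0.0 = -71.4 + 0.0 + 0.0 = -71.4


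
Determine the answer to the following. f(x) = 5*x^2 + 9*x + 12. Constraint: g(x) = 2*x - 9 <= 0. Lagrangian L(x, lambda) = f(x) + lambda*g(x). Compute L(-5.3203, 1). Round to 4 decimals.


Step 1: Evaluate f(x).
f(-5.3203) = 5*(-5.3203)^2 + 9*(-5.3203) + 12 = 105.6453
Step 2: Evaluate g(x).
g(-5.3203) = 2*-5.3203 - 9 = -19.6406
Step 3: Compute Lagrangian.
L = 105.6453 + 1*-19.6406 = 86.0047


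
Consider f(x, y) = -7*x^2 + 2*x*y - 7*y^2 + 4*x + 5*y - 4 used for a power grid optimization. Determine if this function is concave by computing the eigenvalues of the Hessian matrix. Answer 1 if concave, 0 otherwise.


The Hessian of f(x,y) = -7*x^2 + 2*x*y - 7*y^2 + 4*x + 5*y - 4 is:
H = [[-14, 2], [2, -14]]
Trace = -14 - 14 = -28
Determinant = -14*-14 - (2)^2 = 192
Discriminant = (-28)^2 - 4*192 = 16.0
Eigenvalues: lambda_1 = -16.0, lambda_2 = -12.0
The function is concave.

1


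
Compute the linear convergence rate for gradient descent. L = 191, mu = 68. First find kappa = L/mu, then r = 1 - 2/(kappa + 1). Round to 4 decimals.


Step 1: Compute the condition number.
kappa = L/mu = 191/68 = 2.8088
Step 2: Compute the convergence rate.
r = 1 - 2/(kappa + 1) = 1 - 2*mu/(L + mu) = (L - mu)/(L + mu) = 123/259 = 0.4749


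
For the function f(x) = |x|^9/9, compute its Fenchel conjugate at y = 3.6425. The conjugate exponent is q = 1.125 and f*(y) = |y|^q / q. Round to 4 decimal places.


The conjugate exponent q satisfies 1/p + 1/q = 1.
p = 9, so q = 9/(9 - 1) = 1.125
|y|^q = 3.6425^1.125 = 4.2813
f*(3.6425) = 4.2813 / 1.125 = 3.8056


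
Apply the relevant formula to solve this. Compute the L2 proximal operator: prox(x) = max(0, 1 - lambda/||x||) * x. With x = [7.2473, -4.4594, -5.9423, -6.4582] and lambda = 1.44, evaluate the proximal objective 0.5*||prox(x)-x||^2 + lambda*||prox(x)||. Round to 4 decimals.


Step 1: Compute ||x||.
||x|| = 12.2241
Step 2: Compute scaling factor.
scale = max(0, 1 - 1.44/12.2241) = 0.8822
Step 3: prox(x) = [6.3936, -3.9341, -5.2423, -5.6974]
||prox(x)|| = 10.7841
Step 4: Proximal objective.
0.5*||prox-x||^2 = 1.0368
lambda*||prox|| = 15.5291
Total = 16.5659


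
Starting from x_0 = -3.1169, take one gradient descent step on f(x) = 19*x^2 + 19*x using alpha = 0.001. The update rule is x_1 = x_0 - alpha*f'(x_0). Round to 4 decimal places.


We compute the gradient at x_0 and apply the update.
f'(x) = 38*x + 19
f'(-3.1169) = 38*-3.1169 + 19 = -99.4422
x_1 = -3.1169 - 0.001*-99.4422 = -3.0175


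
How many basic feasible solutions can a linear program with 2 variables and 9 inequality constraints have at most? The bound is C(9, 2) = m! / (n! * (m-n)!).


Each vertex corresponds to some choice of n active constraints out of m, so the number of vertices is at most C(m, n) = m! / (n!(m-n)!).
m = 9, n = 2
Numerator: 9 * 8
Denominator: 2! = 2
C(9, 2) = 36


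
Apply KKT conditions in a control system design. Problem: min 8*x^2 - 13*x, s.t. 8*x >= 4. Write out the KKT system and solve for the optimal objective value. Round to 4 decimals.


Step 1: Try lambda = 0 (constraint inactive).
Stationarity: 2*8*x - 13 = 0
x* = 13/(2*8) = 0.8125
Check constraint: 8*0.8125 = 6.5 >= 4 -- satisfied.
Step 2: Compute optimal value.
f(x*) = 8*0.8125^2 - 13*0.8125 = -5.2813


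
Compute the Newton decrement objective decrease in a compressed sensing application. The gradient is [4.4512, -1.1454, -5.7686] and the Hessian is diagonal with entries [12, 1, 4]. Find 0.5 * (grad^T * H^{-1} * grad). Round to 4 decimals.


Step 1: H is diagonal, so H^(-1) * g = [0.3709, -1.1454, -1.4422].
Step 2: g^T H^(-1) g = sum_i g_i^2 / H_ii
  = (4.4512)^2/12 + (-1.1454)^2/1 + (-5.7686)^2/4
  = 1.6511 + 1.3119 + 8.3192 = 11.2822
Step 3: Objective decrease = 0.5 * g^T H^(-1) g = 5.6411


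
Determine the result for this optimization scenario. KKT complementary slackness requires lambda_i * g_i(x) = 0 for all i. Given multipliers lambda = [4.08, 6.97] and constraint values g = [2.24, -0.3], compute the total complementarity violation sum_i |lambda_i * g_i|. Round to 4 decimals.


KKT complementary slackness check:
lambda_1 * g_1 = 4.08 * 2.24 = 9.1392
lambda_2 * g_2 = 6.97 * -0.3 = -2.091
Total violation = 9.1392 + 2.091 = 11.2302


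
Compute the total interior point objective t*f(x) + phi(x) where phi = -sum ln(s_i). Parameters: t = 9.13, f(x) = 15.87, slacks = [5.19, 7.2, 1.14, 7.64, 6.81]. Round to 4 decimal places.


Step 1: Compute log-barrier.
ln values: [1.6467, 1.9741, 0.131, 2.0334, 1.9184]
phi = -(1.6467 + 1.9741 + 0.131 + 2.0334 + 1.9184) = -7.7036
Step 2: Compute augmented objective.
t*f(x) = 9.13*15.87 = 144.8931
Total = 144.8931 - 7.7036 = 137.1895


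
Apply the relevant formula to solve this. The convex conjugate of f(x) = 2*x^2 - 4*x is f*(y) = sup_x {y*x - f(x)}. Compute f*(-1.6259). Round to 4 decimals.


f*(y) = sup_x {y*x - a*x^2 - b*x} = sup_x {(y-b)*x - a*x^2}
FOC: (y - b) - 2a*x = 0 => x* = (y - b)/(2a)
x* = (-1.6259 + 4)/(2*2) = 0.5935
f*(-1.6259) = (y-b)^2/(4a) = (-1.6259 + 4)^2/(4*2)
= 5.6364/8 = 0.7045


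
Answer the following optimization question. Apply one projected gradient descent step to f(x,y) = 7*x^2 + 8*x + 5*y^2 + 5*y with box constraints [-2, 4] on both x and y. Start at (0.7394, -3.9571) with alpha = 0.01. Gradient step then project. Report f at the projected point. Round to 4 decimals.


Step 1: Compute gradient at (0.7394, -3.9571).
grad_x = 2*7*0.7394 + 8 = 18.3516
grad_y = 2*5*-3.9571 + 5 = -34.571
Step 2: Gradient step.
x_raw = 0.7394 - 0.01*18.3516 = 0.5559
y_raw = -3.9571 - 0.01*-34.571 = -3.6114
Step 3: Project onto [-2, 4].
x_proj = clip(0.5559) = 0.5559
y_proj = clip(-3.6114) = -2.0
Step 4: Evaluate f.
f(0.5559, -2.0) = 16.6101


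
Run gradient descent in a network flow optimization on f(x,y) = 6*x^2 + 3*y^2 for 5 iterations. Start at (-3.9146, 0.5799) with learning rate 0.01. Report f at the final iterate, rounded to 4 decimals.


Gradient descent on f(x,y) = 6*x^2 + 3*y^2.
Starting point: (-3.9146, 0.5799), alpha = 0.01
Step 1: grad_x = 2*6*-3.9146 = -46.9752, grad_y = 2*3*0.5799 = 3.4794
  x_1 = -3.9146 - 0.01*-46.9752 = -3.4448
  y_1 = 0.5799 - 0.01*3.4794 = 0.5451
Step 2: grad_x = 2*6*-3.4448 = -41.3382, grad_y = 2*3*0.5451 = 3.2706
  x_2 = -3.4448 - 0.01*-41.3382 = -3.0315
  y_2 = 0.5451 - 0.01*3.2706 = 0.5124
Step 3: grad_x = 2*6*-3.0315 = -36.3776, grad_y = 2*3*0.5124 = 3.0744
  x_3 = -3.0315 - 0.01*-36.3776 = -2.6677
  y_3 = 0.5124 - 0.01*3.0744 = 0.4817
Step 4: grad_x = 2*6*-2.6677 = -32.0123, grad_y = 2*3*0.4817 = 2.8899
  x_4 = -2.6677 - 0.01*-32.0123 = -2.3476
  y_4 = 0.4817 - 0.01*2.8899 = 0.4528
Step 5: grad_x = 2*6*-2.3476 = -28.1708, grad_y = 2*3*0.4528 = 2.7165
  x_5 = -2.3476 - 0.01*-28.1708 = -2.0659
  y_5 = 0.4528 - 0.01*2.7165 = 0.4256
f(-2.0659, 0.4256) = 6*(-2.0659)^2 + 3*0.4256^2 = 26.15


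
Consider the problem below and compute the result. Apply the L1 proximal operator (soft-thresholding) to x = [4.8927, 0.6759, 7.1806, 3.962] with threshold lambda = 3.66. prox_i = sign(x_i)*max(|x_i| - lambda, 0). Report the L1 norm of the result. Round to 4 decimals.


Soft-thresholding with lambda = 3.66:
prox(4.8927) = sign(4.8927)*max(|4.8927| - 3.66, 0) = 1.2327
prox(0.6759) = sign(0.6759)*max(|0.6759| - 3.66, 0) = 0.0
prox(7.1806) = sign(7.1806)*max(|7.1806| - 3.66, 0) = 3.5206
prox(3.962) = sign(3.962)*max(|3.962| - 3.66, 0) = 0.302
prox(x) = [1.2327, 0.0, 3.5206, 0.302]
||prox(x)||_1 = 1.2327 + 0.0 + 3.5206 + 0.302 = 5.0553


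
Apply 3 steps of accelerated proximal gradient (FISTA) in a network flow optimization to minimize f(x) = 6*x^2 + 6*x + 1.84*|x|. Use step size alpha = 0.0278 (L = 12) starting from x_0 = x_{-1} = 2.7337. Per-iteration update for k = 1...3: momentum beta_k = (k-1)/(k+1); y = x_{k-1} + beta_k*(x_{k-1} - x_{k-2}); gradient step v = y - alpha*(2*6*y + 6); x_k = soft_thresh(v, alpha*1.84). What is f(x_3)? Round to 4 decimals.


FISTA on f(x) = 6*x^2 + 6*x + 1.84*|x|
L = 12, alpha = 0.0278
Iteration 1: beta = 0.0, y = 2.7337 + 0.0*(2.7337 - 2.7337) = 2.7337
  grad(y) = 38.8044, v = y - alpha*grad = 1.6549
  prox(v) = soft_thresh(1.6549, 0.0512) = 1.6038
Iteration 2: beta = 0.3333, y = 1.6038 + 0.3333*(1.6038 - 2.7337) = 1.2271
  grad(y) = 20.7258, v = y - alpha*grad = 0.651
  prox(v) = soft_thresh(0.651, 0.0512) = 0.5998
Iteration 3: beta = 0.5, y = 0.5998 + 0.5*(0.5998 - 1.6038) = 0.0978
  grad(y) = 7.174, v = y - alpha*grad = -0.1016
  prox(v) = soft_thresh(-0.1016, 0.0512) = -0.0505
f(x_3) = 6*(-0.0505)^2 + 6*(-0.0505) + 1.84*|-0.0505| = -0.1946


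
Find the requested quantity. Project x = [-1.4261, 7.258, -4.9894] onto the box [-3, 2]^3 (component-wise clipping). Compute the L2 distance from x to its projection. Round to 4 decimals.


Project each component onto [-3, 2].
clip(-1.4261) = -1.4261, clip(7.258) = 2.0, clip(-4.9894) = -3.0
Projection = [-1.4261, 2.0, -3.0]
Squared diffs: [0.0, 27.6466, 3.9577]
Distance = sqrt(31.6043) = 5.6218


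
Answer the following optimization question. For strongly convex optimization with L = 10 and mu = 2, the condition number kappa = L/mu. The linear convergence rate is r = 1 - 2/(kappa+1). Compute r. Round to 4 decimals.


Step 1: Compute the condition number.
kappa = L/mu = 10/2 = 5.0
Step 2: Compute the convergence rate.
r = 1 - 2/(kappa + 1) = 1 - 2*mu/(L + mu) = (L - mu)/(L + mu) = 8/12 = 0.6667
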